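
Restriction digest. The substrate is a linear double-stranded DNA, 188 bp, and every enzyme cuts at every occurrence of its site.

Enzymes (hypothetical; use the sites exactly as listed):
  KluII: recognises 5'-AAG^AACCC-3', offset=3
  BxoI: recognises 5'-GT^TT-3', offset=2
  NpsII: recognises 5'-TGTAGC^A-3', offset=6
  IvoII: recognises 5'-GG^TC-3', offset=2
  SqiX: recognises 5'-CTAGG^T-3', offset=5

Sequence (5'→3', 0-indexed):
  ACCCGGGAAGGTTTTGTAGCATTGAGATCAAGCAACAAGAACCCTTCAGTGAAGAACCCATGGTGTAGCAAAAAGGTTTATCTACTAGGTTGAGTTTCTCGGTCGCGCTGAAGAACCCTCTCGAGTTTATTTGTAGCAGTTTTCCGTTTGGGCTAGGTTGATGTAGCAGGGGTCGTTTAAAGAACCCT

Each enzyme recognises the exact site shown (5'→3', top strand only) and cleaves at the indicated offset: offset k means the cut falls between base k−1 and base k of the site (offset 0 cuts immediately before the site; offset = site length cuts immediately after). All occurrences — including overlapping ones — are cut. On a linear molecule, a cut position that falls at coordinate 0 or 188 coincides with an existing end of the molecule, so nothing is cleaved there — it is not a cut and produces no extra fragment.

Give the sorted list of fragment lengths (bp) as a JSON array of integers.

Site scan:
  KluII AAGAACCC/3: at [36, 51, 110, 179] ⇒ [39, 54, 113, 182]
  BxoI GTTT/2: at [10, 75, 93, 124, 138, 145, 174] ⇒ [12, 77, 95, 126, 140, 147, 176]
  NpsII TGTAGCA/6: at [14, 63, 131, 161] ⇒ [20, 69, 137, 167]
  IvoII GGTC/2: at [100, 170] ⇒ [102, 172]
  SqiX CTAGGT/5: at [84, 152] ⇒ [89, 157]

All cut coordinates (distinct, sorted): [12, 20, 39, 54, 69, 77, 89, 95, 102, 113, 126, 137, 140, 147, 157, 167, 172, 176, 182]

Fragment lengths:
  [0,12): 12 bp
  [12,20): 8 bp
  [20,39): 19 bp
  [39,54): 15 bp
  [54,69): 15 bp
  [69,77): 8 bp
  [77,89): 12 bp
  [89,95): 6 bp
  [95,102): 7 bp
  [102,113): 11 bp
  [113,126): 13 bp
  [126,137): 11 bp
  [137,140): 3 bp
  [140,147): 7 bp
  [147,157): 10 bp
  [157,167): 10 bp
  [167,172): 5 bp
  [172,176): 4 bp
  [176,182): 6 bp
  [182,188): 6 bp

[3,4,5,6,6,6,7,7,8,8,10,10,11,11,12,12,13,15,15,19]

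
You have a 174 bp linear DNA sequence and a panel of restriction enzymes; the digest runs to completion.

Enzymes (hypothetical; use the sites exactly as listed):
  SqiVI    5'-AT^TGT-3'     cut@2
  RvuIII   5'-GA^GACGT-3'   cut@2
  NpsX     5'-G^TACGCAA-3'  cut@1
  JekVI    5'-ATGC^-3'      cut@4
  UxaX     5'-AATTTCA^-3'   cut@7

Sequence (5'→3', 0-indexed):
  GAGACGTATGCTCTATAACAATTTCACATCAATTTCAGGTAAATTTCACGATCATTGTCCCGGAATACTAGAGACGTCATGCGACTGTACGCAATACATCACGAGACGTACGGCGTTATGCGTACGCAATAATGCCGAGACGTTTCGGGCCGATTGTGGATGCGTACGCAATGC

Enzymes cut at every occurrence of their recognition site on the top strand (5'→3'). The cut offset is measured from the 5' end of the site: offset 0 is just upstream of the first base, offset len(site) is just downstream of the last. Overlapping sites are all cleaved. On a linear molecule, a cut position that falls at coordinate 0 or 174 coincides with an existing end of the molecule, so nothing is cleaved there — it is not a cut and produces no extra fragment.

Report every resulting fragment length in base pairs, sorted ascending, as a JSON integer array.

[1,1,2,3,5,7,9,9,10,10,11,11,13,15,16,17,17,17]

Site scan:
  SqiVI (ATTGT, off=2): starts [53, 152] → cuts [55, 154]
  RvuIII (GAGACGT, off=2): starts [0, 70, 102, 136] → cuts [2, 72, 104, 138]
  NpsX (GTACGCAA, off=1): starts [86, 121, 163] → cuts [87, 122, 164]
  JekVI (ATGC, off=4): starts [7, 78, 117, 131, 159, 170] → cuts [11, 82, 121, 135, 163] (position 174 is a terminus of the linear molecule — no cut)
  UxaX (AATTTCA, off=7): starts [19, 30, 41] → cuts [26, 37, 48]

All cut coordinates (distinct, sorted): [2, 11, 26, 37, 48, 55, 72, 82, 87, 104, 121, 122, 135, 138, 154, 163, 164]

Fragments:
  [0,2): 2 bp
  [2,11): 9 bp
  [11,26): 15 bp
  [26,37): 11 bp
  [37,48): 11 bp
  [48,55): 7 bp
  [55,72): 17 bp
  [72,82): 10 bp
  [82,87): 5 bp
  [87,104): 17 bp
  [104,121): 17 bp
  [121,122): 1 bp
  [122,135): 13 bp
  [135,138): 3 bp
  [138,154): 16 bp
  [154,163): 9 bp
  [163,164): 1 bp
  [164,174): 10 bp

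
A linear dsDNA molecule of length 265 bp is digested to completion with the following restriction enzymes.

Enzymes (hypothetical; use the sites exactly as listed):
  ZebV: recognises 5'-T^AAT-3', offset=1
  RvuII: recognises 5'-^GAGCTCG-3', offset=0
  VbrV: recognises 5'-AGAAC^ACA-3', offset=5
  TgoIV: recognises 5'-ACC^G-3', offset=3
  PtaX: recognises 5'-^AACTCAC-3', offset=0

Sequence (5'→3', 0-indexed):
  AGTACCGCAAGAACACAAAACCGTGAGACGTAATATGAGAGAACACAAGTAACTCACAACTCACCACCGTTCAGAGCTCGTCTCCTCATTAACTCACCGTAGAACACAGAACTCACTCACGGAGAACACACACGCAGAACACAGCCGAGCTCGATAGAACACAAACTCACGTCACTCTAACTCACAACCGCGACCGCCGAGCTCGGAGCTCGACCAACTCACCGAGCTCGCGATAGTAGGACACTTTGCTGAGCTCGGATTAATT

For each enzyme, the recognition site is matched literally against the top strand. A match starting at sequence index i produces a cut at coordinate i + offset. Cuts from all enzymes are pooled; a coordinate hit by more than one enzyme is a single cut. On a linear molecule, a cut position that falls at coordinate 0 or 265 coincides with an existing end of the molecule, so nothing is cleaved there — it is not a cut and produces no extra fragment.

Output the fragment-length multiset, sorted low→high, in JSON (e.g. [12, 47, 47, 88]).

[3,3,4,4,5,6,6,6,6,7,7,7,8,8,8,8,9,10,11,11,11,13,13,14,15,17,18,27]

Per-enzyme occurrences:
  ZebV (TAAT, off=1): starts [30, 260] → cuts [31, 261]
  RvuII (GAGCTCG, off=0): starts [73, 146, 198, 205, 223, 250] → cuts [73, 146, 198, 205, 223, 250]
  VbrV (AGAACACA, off=5): starts [9, 39, 100, 122, 135, 155] → cuts [14, 44, 105, 127, 140, 160]
  TgoIV (ACCG, off=3): starts [3, 19, 65, 95, 186, 192, 220] → cuts [6, 22, 68, 98, 189, 195, 223]
  PtaX (AACTCAC, off=0): starts [50, 57, 90, 109, 163, 178, 215] → cuts [50, 57, 90, 109, 163, 178, 215]

Pooled cuts: [6, 14, 22, 31, 44, 50, 57, 68, 73, 90, 98, 105, 109, 127, 140, 146, 160, 163, 178, 189, 195, 198, 205, 215, 223, 250, 261]

Fragment lengths:
  [0,6): 6 bp
  [6,14): 8 bp
  [14,22): 8 bp
  [22,31): 9 bp
  [31,44): 13 bp
  [44,50): 6 bp
  [50,57): 7 bp
  [57,68): 11 bp
  [68,73): 5 bp
  [73,90): 17 bp
  [90,98): 8 bp
  [98,105): 7 bp
  [105,109): 4 bp
  [109,127): 18 bp
  [127,140): 13 bp
  [140,146): 6 bp
  [146,160): 14 bp
  [160,163): 3 bp
  [163,178): 15 bp
  [178,189): 11 bp
  [189,195): 6 bp
  [195,198): 3 bp
  [198,205): 7 bp
  [205,215): 10 bp
  [215,223): 8 bp
  [223,250): 27 bp
  [250,261): 11 bp
  [261,265): 4 bp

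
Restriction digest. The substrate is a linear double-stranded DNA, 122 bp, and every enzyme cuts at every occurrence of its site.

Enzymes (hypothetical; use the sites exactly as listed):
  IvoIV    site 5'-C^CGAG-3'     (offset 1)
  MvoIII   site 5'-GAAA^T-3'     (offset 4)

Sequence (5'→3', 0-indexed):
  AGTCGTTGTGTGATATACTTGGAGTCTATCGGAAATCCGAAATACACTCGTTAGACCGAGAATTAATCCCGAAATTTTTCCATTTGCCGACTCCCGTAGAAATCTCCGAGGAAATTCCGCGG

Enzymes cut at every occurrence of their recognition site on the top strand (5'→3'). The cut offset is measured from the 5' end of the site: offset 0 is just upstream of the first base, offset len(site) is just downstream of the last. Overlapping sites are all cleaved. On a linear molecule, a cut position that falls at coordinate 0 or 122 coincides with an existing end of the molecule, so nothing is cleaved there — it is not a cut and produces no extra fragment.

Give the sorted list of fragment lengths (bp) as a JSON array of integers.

Per-enzyme occurrences:
  IvoIV CCGAG/1: at [55, 105] ⇒ [56, 106]
  MvoIII GAAAT/4: at [31, 38, 70, 98, 110] ⇒ [35, 42, 74, 102, 114]

Pooled cuts: [35, 42, 56, 74, 102, 106, 114]

Fragment lengths:
  [0,35): 35 bp
  [35,42): 7 bp
  [42,56): 14 bp
  [56,74): 18 bp
  [74,102): 28 bp
  [102,106): 4 bp
  [106,114): 8 bp
  [114,122): 8 bp

[4,7,8,8,14,18,28,35]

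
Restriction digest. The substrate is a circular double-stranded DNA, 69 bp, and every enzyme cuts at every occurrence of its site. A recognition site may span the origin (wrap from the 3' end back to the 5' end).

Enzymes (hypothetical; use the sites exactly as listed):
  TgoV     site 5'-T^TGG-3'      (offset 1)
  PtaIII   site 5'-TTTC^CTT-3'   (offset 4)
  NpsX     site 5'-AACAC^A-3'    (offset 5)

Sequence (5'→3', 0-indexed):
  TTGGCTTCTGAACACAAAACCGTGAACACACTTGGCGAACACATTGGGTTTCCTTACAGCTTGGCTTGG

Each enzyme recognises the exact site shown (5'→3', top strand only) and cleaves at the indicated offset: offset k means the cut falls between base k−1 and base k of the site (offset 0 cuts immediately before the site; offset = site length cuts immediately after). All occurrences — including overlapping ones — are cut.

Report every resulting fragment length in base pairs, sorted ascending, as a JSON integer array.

Scan for sites:
  TgoV (TTGG, off=1): starts [0, 31, 43, 60, 65] → cuts [1, 32, 44, 61, 66]
  PtaIII (TTTCCTT, off=4): starts [48] → cuts [52]
  NpsX (AACACA, off=5): starts [10, 24, 37] → cuts [15, 29, 42]

All cut coordinates (distinct, sorted): [1, 15, 29, 32, 42, 44, 52, 61, 66]

Fragment lengths:
  1→15: 14 bp
  15→29: 14 bp
  29→32: 3 bp
  32→42: 10 bp
  42→44: 2 bp
  44→52: 8 bp
  52→61: 9 bp
  61→66: 5 bp
  66→1 (wrap): 69-66+1 = 4 bp

[2,3,4,5,8,9,10,14,14]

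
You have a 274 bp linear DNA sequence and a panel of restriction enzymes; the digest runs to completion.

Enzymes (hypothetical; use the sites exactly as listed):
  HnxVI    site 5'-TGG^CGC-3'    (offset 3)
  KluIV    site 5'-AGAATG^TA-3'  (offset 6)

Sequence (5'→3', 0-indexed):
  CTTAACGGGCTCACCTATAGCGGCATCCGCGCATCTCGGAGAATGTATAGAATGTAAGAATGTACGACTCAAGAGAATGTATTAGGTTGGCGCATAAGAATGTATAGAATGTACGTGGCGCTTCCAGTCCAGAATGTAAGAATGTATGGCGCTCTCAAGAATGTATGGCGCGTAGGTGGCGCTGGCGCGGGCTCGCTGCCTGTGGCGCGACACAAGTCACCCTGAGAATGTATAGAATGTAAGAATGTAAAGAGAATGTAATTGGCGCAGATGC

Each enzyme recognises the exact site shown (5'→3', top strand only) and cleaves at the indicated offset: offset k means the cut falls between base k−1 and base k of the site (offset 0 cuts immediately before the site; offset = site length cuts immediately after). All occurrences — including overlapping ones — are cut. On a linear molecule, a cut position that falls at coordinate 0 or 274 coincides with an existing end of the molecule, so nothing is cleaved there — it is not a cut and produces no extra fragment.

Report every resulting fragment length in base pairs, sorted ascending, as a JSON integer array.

Site scan:
  HnxVI (TGGCGC, off=3): starts [87, 115, 146, 165, 176, 182, 202, 262] → cuts [90, 118, 149, 168, 179, 185, 205, 265]
  KluIV (AGAATGTA, off=6): starts [39, 48, 56, 73, 96, 105, 130, 138, 157, 224, 233, 241, 252] → cuts [45, 54, 62, 79, 102, 111, 136, 144, 163, 230, 239, 247, 258]

All cut coordinates (distinct, sorted): [45, 54, 62, 79, 90, 102, 111, 118, 136, 144, 149, 163, 168, 179, 185, 205, 230, 239, 247, 258, 265]

Fragments:
  [0,45): 45 bp
  [45,54): 9 bp
  [54,62): 8 bp
  [62,79): 17 bp
  [79,90): 11 bp
  [90,102): 12 bp
  [102,111): 9 bp
  [111,118): 7 bp
  [118,136): 18 bp
  [136,144): 8 bp
  [144,149): 5 bp
  [149,163): 14 bp
  [163,168): 5 bp
  [168,179): 11 bp
  [179,185): 6 bp
  [185,205): 20 bp
  [205,230): 25 bp
  [230,239): 9 bp
  [239,247): 8 bp
  [247,258): 11 bp
  [258,265): 7 bp
  [265,274): 9 bp

[5,5,6,7,7,8,8,8,9,9,9,9,11,11,11,12,14,17,18,20,25,45]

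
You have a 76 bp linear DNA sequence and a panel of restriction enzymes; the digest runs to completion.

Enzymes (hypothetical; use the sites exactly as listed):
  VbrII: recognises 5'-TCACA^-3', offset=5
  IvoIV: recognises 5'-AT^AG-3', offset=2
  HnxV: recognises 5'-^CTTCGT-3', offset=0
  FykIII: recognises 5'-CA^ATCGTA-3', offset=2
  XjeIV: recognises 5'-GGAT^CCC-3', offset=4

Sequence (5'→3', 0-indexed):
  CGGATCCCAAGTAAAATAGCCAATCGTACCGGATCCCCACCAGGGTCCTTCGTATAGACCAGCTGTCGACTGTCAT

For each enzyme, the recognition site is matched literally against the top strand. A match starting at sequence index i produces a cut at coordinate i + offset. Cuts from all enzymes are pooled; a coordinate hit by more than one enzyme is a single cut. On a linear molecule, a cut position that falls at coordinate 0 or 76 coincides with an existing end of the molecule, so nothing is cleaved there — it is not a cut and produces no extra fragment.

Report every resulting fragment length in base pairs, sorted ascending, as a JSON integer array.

Per-enzyme occurrences:
  VbrII (TCACA, off=5): no sites
  IvoIV ATAG/2: at [15, 53] ⇒ [17, 55]
  HnxV CTTCGT/0: at [47] ⇒ [47]
  FykIII CAATCGTA/2: at [20] ⇒ [22]
  XjeIV GGATCCC/4: at [1, 30] ⇒ [5, 34]

All cut coordinates (distinct, sorted): [5, 17, 22, 34, 47, 55]

Fragment lengths:
  [0,5): 5 bp
  [5,17): 12 bp
  [17,22): 5 bp
  [22,34): 12 bp
  [34,47): 13 bp
  [47,55): 8 bp
  [55,76): 21 bp

[5,5,8,12,12,13,21]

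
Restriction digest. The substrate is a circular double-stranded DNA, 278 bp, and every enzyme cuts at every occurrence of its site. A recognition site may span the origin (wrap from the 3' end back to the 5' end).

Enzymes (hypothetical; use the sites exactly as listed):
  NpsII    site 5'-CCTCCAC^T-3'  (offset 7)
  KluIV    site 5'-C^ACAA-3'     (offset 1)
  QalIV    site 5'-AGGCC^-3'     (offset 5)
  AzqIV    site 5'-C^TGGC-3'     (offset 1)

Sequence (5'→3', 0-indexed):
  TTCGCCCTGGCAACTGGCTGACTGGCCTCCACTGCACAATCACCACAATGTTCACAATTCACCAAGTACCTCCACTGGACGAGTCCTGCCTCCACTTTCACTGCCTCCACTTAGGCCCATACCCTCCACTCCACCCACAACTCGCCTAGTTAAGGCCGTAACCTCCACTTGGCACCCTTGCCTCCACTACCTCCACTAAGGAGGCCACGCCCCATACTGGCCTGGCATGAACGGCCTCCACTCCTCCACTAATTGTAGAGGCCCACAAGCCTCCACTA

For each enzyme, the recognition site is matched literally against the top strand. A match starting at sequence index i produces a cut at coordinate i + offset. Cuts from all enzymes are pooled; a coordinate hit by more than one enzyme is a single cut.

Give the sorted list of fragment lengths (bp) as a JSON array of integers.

Site scan:
  NpsII (CCTCCACT, off=7): starts [25, 68, 88, 103, 122, 161, 180, 189, 234, 242, 269] → cuts [32, 75, 95, 110, 129, 168, 187, 196, 241, 249, 276]
  KluIV (CACAA, off=1): starts [34, 43, 52, 135, 263] → cuts [35, 44, 53, 136, 264]
  QalIV (AGGCC, off=5): starts [112, 152, 201, 258] → cuts [117, 157, 206, 263]
  AzqIV (CTGGC, off=1): starts [6, 13, 21, 216, 221] → cuts [7, 14, 22, 217, 222]

All cut coordinates (distinct, sorted): [7, 14, 22, 32, 35, 44, 53, 75, 95, 110, 117, 129, 136, 157, 168, 187, 196, 206, 217, 222, 241, 249, 263, 264, 276]

Fragments:
  7→14: 7 bp
  14→22: 8 bp
  22→32: 10 bp
  32→35: 3 bp
  35→44: 9 bp
  44→53: 9 bp
  53→75: 22 bp
  75→95: 20 bp
  95→110: 15 bp
  110→117: 7 bp
  117→129: 12 bp
  129→136: 7 bp
  136→157: 21 bp
  157→168: 11 bp
  168→187: 19 bp
  187→196: 9 bp
  196→206: 10 bp
  206→217: 11 bp
  217→222: 5 bp
  222→241: 19 bp
  241→249: 8 bp
  249→263: 14 bp
  263→264: 1 bp
  264→276: 12 bp
  276→7 (wrap): 278-276+7 = 9 bp

[1,3,5,7,7,7,8,8,9,9,9,9,10,10,11,11,12,12,14,15,19,19,20,21,22]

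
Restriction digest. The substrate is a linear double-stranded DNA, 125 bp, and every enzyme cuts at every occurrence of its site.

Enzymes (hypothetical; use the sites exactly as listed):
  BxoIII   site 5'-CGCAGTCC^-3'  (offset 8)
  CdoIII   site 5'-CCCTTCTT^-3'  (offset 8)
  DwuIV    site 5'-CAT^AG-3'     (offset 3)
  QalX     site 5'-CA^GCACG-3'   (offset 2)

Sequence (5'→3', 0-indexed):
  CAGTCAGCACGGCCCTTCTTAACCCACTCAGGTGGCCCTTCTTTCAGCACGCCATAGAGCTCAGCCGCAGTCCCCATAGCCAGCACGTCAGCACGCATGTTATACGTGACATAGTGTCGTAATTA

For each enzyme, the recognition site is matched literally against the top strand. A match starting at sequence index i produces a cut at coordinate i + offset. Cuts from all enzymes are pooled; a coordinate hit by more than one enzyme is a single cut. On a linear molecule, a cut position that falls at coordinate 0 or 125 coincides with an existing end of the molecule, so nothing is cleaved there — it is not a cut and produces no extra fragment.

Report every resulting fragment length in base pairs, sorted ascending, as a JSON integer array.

Per-enzyme occurrences:
  BxoIII CGCAGTCC/8: at [65] ⇒ [73]
  CdoIII CCCTTCTT/8: at [12, 35] ⇒ [20, 43]
  DwuIV CATAG/3: at [52, 74, 109] ⇒ [55, 77, 112]
  QalX CAGCACG/2: at [4, 44, 80, 88] ⇒ [6, 46, 82, 90]

Pooled cuts: [6, 20, 43, 46, 55, 73, 77, 82, 90, 112]

Fragments:
  [0,6): 6 bp
  [6,20): 14 bp
  [20,43): 23 bp
  [43,46): 3 bp
  [46,55): 9 bp
  [55,73): 18 bp
  [73,77): 4 bp
  [77,82): 5 bp
  [82,90): 8 bp
  [90,112): 22 bp
  [112,125): 13 bp

[3,4,5,6,8,9,13,14,18,22,23]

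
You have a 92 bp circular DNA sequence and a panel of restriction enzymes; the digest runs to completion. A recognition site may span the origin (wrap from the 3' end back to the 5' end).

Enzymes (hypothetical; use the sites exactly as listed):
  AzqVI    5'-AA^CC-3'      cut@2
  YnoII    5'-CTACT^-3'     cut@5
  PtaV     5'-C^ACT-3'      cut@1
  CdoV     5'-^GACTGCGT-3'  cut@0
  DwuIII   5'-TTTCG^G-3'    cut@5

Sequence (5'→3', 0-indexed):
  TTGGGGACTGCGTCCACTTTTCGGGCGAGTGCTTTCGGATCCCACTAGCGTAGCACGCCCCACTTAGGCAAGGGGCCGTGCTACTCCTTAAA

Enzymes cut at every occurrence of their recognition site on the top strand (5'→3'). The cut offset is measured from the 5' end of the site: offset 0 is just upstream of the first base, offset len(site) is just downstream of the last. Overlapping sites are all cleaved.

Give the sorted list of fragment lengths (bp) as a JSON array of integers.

[6,8,10,12,14,18,24]

Per-enzyme occurrences:
  AzqVI (AACC, off=2): no sites
  YnoII (CTACT, off=5): starts [80] → cuts [85]
  PtaV (CACT, off=1): starts [14, 42, 60] → cuts [15, 43, 61]
  CdoV (GACTGCGT, off=0): starts [5] → cuts [5]
  DwuIII (TTTCGG, off=5): starts [18, 32] → cuts [23, 37]

Pooled cuts: [5, 15, 23, 37, 43, 61, 85]

Fragment lengths:
  5→15: 10 bp
  15→23: 8 bp
  23→37: 14 bp
  37→43: 6 bp
  43→61: 18 bp
  61→85: 24 bp
  85→5 (wrap): 92-85+5 = 12 bp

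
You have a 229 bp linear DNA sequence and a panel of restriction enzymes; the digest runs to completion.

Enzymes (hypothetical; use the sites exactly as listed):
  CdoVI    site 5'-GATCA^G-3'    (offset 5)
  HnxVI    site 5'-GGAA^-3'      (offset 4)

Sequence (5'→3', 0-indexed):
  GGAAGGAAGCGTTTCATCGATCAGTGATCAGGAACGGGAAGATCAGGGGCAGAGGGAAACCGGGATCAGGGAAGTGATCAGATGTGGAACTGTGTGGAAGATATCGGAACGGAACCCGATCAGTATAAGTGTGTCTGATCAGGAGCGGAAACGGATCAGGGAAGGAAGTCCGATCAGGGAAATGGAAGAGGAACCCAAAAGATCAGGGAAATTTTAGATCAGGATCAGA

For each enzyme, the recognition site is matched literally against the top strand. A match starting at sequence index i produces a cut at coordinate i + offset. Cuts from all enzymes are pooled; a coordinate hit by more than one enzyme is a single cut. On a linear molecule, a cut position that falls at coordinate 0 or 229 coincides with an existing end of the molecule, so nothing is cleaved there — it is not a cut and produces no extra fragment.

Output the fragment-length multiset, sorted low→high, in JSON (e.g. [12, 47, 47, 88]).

Site scan:
  CdoVI GATCAG/5: at [18, 25, 40, 63, 75, 117, 136, 153, 171, 200, 216, 222] ⇒ [23, 30, 45, 68, 80, 122, 141, 158, 176, 205, 221, 227]
  HnxVI GGAA/4: at [0, 4, 30, 36, 54, 69, 85, 95, 105, 110, 146, 159, 163, 177, 183, 189, 206] ⇒ [4, 8, 34, 40, 58, 73, 89, 99, 109, 114, 150, 163, 167, 181, 187, 193, 210]

Pooled cuts: [4, 8, 23, 30, 34, 40, 45, 58, 68, 73, 80, 89, 99, 109, 114, 122, 141, 150, 158, 163, 167, 176, 181, 187, 193, 205, 210, 221, 227]

Fragments:
  [0,4): 4 bp
  [4,8): 4 bp
  [8,23): 15 bp
  [23,30): 7 bp
  [30,34): 4 bp
  [34,40): 6 bp
  [40,45): 5 bp
  [45,58): 13 bp
  [58,68): 10 bp
  [68,73): 5 bp
  [73,80): 7 bp
  [80,89): 9 bp
  [89,99): 10 bp
  [99,109): 10 bp
  [109,114): 5 bp
  [114,122): 8 bp
  [122,141): 19 bp
  [141,150): 9 bp
  [150,158): 8 bp
  [158,163): 5 bp
  [163,167): 4 bp
  [167,176): 9 bp
  [176,181): 5 bp
  [181,187): 6 bp
  [187,193): 6 bp
  [193,205): 12 bp
  [205,210): 5 bp
  [210,221): 11 bp
  [221,227): 6 bp
  [227,229): 2 bp

[2,4,4,4,4,5,5,5,5,5,5,6,6,6,6,7,7,8,8,9,9,9,10,10,10,11,12,13,15,19]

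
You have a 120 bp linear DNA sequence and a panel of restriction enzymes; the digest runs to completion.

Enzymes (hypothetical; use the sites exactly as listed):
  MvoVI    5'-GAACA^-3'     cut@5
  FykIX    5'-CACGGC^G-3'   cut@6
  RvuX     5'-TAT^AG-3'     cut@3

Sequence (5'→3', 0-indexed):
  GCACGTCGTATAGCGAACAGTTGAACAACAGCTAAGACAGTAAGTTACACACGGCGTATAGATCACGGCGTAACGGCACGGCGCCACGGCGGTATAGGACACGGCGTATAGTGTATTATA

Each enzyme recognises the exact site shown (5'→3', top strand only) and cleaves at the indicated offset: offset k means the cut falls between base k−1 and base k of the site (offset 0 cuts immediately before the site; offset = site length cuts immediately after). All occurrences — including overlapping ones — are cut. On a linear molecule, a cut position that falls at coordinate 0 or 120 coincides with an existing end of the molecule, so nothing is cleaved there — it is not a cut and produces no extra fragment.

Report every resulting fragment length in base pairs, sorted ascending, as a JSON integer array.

[4,4,5,8,8,8,10,10,11,11,13,28]

Per-enzyme occurrences:
  MvoVI GAACA/5: at [14, 22] ⇒ [19, 27]
  FykIX CACGGCG/6: at [49, 63, 76, 84, 99] ⇒ [55, 69, 82, 90, 105]
  RvuX TATAG/3: at [8, 56, 92, 106] ⇒ [11, 59, 95, 109]

Pooled cuts: [11, 19, 27, 55, 59, 69, 82, 90, 95, 105, 109]

Fragments:
  [0,11): 11 bp
  [11,19): 8 bp
  [19,27): 8 bp
  [27,55): 28 bp
  [55,59): 4 bp
  [59,69): 10 bp
  [69,82): 13 bp
  [82,90): 8 bp
  [90,95): 5 bp
  [95,105): 10 bp
  [105,109): 4 bp
  [109,120): 11 bp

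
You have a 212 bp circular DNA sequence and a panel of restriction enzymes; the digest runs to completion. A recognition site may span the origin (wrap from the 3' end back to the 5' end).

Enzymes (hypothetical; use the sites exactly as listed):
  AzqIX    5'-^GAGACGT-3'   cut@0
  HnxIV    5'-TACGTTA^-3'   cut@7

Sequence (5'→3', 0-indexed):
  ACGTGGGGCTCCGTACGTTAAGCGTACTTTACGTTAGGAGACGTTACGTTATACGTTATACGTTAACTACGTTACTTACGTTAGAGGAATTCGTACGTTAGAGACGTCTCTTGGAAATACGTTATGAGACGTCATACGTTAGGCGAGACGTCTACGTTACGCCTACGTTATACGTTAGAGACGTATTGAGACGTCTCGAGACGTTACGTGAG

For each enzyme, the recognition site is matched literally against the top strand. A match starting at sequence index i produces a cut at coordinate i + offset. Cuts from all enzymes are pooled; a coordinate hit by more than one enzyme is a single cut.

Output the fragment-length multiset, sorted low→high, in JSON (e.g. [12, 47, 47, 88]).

[1,1,3,7,7,7,9,9,10,10,11,12,14,15,16,16,17,23,24]

Per-enzyme occurrences:
  AzqIX (GAGACGT, off=0): starts [37, 100, 125, 144, 177, 187, 197, 209] → cuts [37, 100, 125, 144, 177, 187, 197, 209]
  HnxIV (TACGTTA, off=7): starts [13, 29, 44, 51, 58, 67, 76, 93, 117, 134, 152, 163, 170] → cuts [20, 36, 51, 58, 65, 74, 83, 100, 124, 141, 159, 170, 177]

All cut coordinates (distinct, sorted): [20, 36, 37, 51, 58, 65, 74, 83, 100, 124, 125, 141, 144, 159, 170, 177, 187, 197, 209]

Fragments:
  20→36: 16 bp
  36→37: 1 bp
  37→51: 14 bp
  51→58: 7 bp
  58→65: 7 bp
  65→74: 9 bp
  74→83: 9 bp
  83→100: 17 bp
  100→124: 24 bp
  124→125: 1 bp
  125→141: 16 bp
  141→144: 3 bp
  144→159: 15 bp
  159→170: 11 bp
  170→177: 7 bp
  177→187: 10 bp
  187→197: 10 bp
  197→209: 12 bp
  209→20 (wrap): 212-209+20 = 23 bp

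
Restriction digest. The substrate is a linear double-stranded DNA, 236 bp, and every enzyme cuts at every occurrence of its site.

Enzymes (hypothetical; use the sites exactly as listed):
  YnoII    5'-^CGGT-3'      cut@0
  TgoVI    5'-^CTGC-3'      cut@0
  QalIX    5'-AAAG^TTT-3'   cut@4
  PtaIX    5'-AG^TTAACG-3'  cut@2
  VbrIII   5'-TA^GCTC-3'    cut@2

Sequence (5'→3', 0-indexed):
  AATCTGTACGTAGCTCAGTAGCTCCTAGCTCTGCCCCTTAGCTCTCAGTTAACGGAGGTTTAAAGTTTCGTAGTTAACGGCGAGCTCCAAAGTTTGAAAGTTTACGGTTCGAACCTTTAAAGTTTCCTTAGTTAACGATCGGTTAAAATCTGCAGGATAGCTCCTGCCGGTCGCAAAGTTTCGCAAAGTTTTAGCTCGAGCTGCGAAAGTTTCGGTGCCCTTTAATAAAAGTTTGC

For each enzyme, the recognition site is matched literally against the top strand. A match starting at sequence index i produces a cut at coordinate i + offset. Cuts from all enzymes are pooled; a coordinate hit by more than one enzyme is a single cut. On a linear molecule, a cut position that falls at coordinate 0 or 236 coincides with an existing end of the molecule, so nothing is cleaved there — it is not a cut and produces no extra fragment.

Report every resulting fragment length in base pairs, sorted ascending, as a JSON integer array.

[3,3,4,4,4,5,5,7,7,8,8,8,8,8,9,9,10,10,10,10,11,12,17,18,19,19]

Site scan:
  YnoII (CGGT, off=0): starts [104, 139, 167, 212] → cuts [104, 139, 167, 212]
  TgoVI (CTGC, off=0): starts [30, 149, 163, 200] → cuts [30, 149, 163, 200]
  QalIX (AAAGTTT, off=4): starts [61, 88, 96, 118, 174, 184, 205, 227] → cuts [65, 92, 100, 122, 178, 188, 209, 231]
  PtaIX (AGTTAACG, off=2): starts [46, 71, 129] → cuts [48, 73, 131]
  VbrIII (TAGCTC, off=2): starts [10, 18, 25, 38, 157, 191] → cuts [12, 20, 27, 40, 159, 193]

All cut coordinates (distinct, sorted): [12, 20, 27, 30, 40, 48, 65, 73, 92, 100, 104, 122, 131, 139, 149, 159, 163, 167, 178, 188, 193, 200, 209, 212, 231]

Fragments:
  [0,12): 12 bp
  [12,20): 8 bp
  [20,27): 7 bp
  [27,30): 3 bp
  [30,40): 10 bp
  [40,48): 8 bp
  [48,65): 17 bp
  [65,73): 8 bp
  [73,92): 19 bp
  [92,100): 8 bp
  [100,104): 4 bp
  [104,122): 18 bp
  [122,131): 9 bp
  [131,139): 8 bp
  [139,149): 10 bp
  [149,159): 10 bp
  [159,163): 4 bp
  [163,167): 4 bp
  [167,178): 11 bp
  [178,188): 10 bp
  [188,193): 5 bp
  [193,200): 7 bp
  [200,209): 9 bp
  [209,212): 3 bp
  [212,231): 19 bp
  [231,236): 5 bp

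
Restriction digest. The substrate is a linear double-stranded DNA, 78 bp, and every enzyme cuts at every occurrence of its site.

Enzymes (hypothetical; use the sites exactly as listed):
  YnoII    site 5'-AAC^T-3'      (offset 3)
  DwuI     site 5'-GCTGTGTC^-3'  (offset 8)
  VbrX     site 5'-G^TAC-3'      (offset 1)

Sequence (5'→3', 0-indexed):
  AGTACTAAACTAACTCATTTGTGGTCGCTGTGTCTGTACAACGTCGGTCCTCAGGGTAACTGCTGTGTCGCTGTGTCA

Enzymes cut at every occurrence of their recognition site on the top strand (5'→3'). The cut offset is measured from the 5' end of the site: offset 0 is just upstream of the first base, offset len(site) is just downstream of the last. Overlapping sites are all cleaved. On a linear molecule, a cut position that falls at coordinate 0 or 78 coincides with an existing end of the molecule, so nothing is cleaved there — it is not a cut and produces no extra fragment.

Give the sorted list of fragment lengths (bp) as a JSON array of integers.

[1,2,2,4,8,8,9,20,24]

Per-enzyme occurrences:
  YnoII AACT/3: at [7, 11, 57] ⇒ [10, 14, 60]
  DwuI GCTGTGTC/8: at [26, 61, 69] ⇒ [34, 69, 77]
  VbrX GTAC/1: at [1, 35] ⇒ [2, 36]

All cut coordinates (distinct, sorted): [2, 10, 14, 34, 36, 60, 69, 77]

Fragments:
  [0,2): 2 bp
  [2,10): 8 bp
  [10,14): 4 bp
  [14,34): 20 bp
  [34,36): 2 bp
  [36,60): 24 bp
  [60,69): 9 bp
  [69,77): 8 bp
  [77,78): 1 bp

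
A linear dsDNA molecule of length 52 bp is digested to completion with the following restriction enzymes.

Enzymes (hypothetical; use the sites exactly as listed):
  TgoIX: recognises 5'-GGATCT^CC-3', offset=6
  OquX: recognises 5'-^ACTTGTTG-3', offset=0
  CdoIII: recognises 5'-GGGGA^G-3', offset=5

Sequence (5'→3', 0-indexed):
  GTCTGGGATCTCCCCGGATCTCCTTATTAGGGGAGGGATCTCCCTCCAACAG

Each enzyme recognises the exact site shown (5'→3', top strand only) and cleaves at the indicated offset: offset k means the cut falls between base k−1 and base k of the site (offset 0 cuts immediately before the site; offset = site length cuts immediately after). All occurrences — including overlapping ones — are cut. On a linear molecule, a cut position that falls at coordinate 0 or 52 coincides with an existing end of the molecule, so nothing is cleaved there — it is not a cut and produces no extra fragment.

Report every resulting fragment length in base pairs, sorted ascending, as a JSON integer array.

[7,10,11,11,13]

Scan for sites:
  TgoIX GGATCTCC/6: at [5, 15, 35] ⇒ [11, 21, 41]
  OquX (ACTTGTTG, off=0): no sites
  CdoIII GGGGAG/5: at [29] ⇒ [34]

Pooled cuts: [11, 21, 34, 41]

Fragment lengths:
  [0,11): 11 bp
  [11,21): 10 bp
  [21,34): 13 bp
  [34,41): 7 bp
  [41,52): 11 bp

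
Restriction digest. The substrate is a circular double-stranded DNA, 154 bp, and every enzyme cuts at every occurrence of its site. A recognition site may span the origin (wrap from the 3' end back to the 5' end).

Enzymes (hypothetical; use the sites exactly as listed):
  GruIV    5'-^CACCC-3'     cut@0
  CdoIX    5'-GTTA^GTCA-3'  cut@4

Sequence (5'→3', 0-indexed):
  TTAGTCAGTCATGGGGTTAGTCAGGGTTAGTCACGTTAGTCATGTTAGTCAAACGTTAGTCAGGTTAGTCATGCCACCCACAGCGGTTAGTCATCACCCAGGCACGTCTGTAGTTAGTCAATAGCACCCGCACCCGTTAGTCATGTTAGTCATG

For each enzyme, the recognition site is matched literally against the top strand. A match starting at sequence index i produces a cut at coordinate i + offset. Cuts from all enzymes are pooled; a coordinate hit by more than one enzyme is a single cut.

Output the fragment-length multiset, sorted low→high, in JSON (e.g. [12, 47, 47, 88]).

Per-enzyme occurrences:
  GruIV (CACCC, off=0): starts [74, 94, 124, 130] → cuts [74, 94, 124, 130]
  CdoIX (GTTAGTCA, off=4): starts [15, 25, 34, 43, 54, 63, 85, 112, 135, 144, 153] → cuts [3, 19, 29, 38, 47, 58, 67, 89, 116, 139, 148]

All cut coordinates (distinct, sorted): [3, 19, 29, 38, 47, 58, 67, 74, 89, 94, 116, 124, 130, 139, 148]

Fragments:
  3→19: 16 bp
  19→29: 10 bp
  29→38: 9 bp
  38→47: 9 bp
  47→58: 11 bp
  58→67: 9 bp
  67→74: 7 bp
  74→89: 15 bp
  89→94: 5 bp
  94→116: 22 bp
  116→124: 8 bp
  124→130: 6 bp
  130→139: 9 bp
  139→148: 9 bp
  148→3 (wrap): 154-148+3 = 9 bp

[5,6,7,8,9,9,9,9,9,9,10,11,15,16,22]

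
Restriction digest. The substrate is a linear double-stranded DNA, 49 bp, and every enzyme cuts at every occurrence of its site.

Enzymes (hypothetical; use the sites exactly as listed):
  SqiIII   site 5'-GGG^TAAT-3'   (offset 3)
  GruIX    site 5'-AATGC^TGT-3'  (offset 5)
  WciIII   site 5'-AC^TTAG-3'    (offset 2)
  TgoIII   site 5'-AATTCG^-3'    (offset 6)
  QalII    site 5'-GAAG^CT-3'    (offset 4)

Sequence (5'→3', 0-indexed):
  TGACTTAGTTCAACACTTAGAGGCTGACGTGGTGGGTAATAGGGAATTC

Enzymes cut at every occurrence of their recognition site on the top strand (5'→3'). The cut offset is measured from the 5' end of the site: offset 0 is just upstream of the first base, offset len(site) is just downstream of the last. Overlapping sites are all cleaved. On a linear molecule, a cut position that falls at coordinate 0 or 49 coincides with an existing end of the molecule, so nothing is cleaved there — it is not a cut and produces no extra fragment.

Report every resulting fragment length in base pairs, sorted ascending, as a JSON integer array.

[4,12,13,20]

Per-enzyme occurrences:
  SqiIII (GGGTAAT, off=3): starts [33] → cuts [36]
  GruIX (AATGCTGT, off=5): no sites
  WciIII (ACTTAG, off=2): starts [2, 14] → cuts [4, 16]
  TgoIII (AATTCG, off=6): no sites
  QalII (GAAGCT, off=4): no sites

All cut coordinates (distinct, sorted): [4, 16, 36]

Fragments:
  [0,4): 4 bp
  [4,16): 12 bp
  [16,36): 20 bp
  [36,49): 13 bp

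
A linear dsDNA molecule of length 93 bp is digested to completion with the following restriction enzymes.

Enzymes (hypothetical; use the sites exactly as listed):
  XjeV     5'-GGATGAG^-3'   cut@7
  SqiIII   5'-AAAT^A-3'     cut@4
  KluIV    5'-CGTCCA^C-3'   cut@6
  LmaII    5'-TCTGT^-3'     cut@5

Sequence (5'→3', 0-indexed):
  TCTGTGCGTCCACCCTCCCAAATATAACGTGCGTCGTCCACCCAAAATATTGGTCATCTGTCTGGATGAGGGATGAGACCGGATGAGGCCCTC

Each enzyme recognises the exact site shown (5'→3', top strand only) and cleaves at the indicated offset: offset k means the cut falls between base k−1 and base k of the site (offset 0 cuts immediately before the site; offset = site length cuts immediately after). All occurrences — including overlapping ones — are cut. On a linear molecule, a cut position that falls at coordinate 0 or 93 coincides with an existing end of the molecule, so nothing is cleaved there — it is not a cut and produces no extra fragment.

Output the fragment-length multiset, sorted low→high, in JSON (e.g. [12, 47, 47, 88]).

Site scan:
  XjeV (GGATGAG, off=7): starts [63, 70, 80] → cuts [70, 77, 87]
  SqiIII (AAATA, off=4): starts [19, 44] → cuts [23, 48]
  KluIV (CGTCCAC, off=6): starts [6, 34] → cuts [12, 40]
  LmaII (TCTGT, off=5): starts [0, 56] → cuts [5, 61]

Pooled cuts: [5, 12, 23, 40, 48, 61, 70, 77, 87]

Fragment lengths:
  [0,5): 5 bp
  [5,12): 7 bp
  [12,23): 11 bp
  [23,40): 17 bp
  [40,48): 8 bp
  [48,61): 13 bp
  [61,70): 9 bp
  [70,77): 7 bp
  [77,87): 10 bp
  [87,93): 6 bp

[5,6,7,7,8,9,10,11,13,17]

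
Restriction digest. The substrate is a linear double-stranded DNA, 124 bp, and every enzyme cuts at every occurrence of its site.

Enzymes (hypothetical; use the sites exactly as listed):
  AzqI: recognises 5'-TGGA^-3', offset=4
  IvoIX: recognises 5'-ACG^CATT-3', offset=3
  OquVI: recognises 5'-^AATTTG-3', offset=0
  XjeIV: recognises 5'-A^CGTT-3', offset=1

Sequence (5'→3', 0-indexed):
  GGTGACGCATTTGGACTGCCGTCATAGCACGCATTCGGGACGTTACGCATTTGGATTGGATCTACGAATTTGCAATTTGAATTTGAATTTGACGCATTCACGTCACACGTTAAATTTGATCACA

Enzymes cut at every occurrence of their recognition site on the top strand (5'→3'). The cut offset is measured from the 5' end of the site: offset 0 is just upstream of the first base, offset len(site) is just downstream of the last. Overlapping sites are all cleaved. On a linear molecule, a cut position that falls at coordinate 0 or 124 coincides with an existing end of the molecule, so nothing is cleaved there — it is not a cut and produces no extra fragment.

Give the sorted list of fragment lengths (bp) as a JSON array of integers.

Site scan:
  AzqI TGGA/4: at [11, 51, 56] ⇒ [15, 55, 60]
  IvoIX ACGCATT/3: at [4, 28, 44, 91] ⇒ [7, 31, 47, 94]
  OquVI AATTTG/0: at [66, 73, 79, 85, 112] ⇒ [66, 73, 79, 85, 112]
  XjeIV ACGTT/1: at [39, 106] ⇒ [40, 107]

All cut coordinates (distinct, sorted): [7, 15, 31, 40, 47, 55, 60, 66, 73, 79, 85, 94, 107, 112]

Fragment lengths:
  [0,7): 7 bp
  [7,15): 8 bp
  [15,31): 16 bp
  [31,40): 9 bp
  [40,47): 7 bp
  [47,55): 8 bp
  [55,60): 5 bp
  [60,66): 6 bp
  [66,73): 7 bp
  [73,79): 6 bp
  [79,85): 6 bp
  [85,94): 9 bp
  [94,107): 13 bp
  [107,112): 5 bp
  [112,124): 12 bp

[5,5,6,6,6,7,7,7,8,8,9,9,12,13,16]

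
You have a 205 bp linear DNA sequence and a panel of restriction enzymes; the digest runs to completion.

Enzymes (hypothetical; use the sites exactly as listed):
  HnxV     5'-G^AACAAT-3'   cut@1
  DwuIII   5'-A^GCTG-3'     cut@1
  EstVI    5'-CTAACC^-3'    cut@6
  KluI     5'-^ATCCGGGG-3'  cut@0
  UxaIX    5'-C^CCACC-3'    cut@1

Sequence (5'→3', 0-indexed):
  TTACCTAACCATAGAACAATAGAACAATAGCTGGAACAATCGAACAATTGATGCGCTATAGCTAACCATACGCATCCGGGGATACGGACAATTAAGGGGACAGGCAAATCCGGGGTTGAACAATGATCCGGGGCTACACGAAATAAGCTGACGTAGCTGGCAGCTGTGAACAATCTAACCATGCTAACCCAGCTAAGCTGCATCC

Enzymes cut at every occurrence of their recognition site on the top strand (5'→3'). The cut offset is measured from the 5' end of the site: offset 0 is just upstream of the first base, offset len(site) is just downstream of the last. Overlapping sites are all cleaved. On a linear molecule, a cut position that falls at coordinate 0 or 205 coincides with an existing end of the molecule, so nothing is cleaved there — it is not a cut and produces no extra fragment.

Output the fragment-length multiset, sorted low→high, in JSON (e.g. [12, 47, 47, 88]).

[4,5,6,6,7,7,7,7,8,8,9,9,9,10,11,12,21,25,34]

Scan for sites:
  HnxV GAACAAT/1: at [13, 21, 33, 41, 117, 167] ⇒ [14, 22, 34, 42, 118, 168]
  DwuIII AGCTG/1: at [28, 145, 154, 161, 195] ⇒ [29, 146, 155, 162, 196]
  EstVI CTAACC/6: at [4, 61, 174, 183] ⇒ [10, 67, 180, 189]
  KluI ATCCGGGG/0: at [73, 107, 125] ⇒ [73, 107, 125]
  UxaIX (CCCACC, off=1): no sites

Pooled cuts: [10, 14, 22, 29, 34, 42, 67, 73, 107, 118, 125, 146, 155, 162, 168, 180, 189, 196]

Fragment lengths:
  [0,10): 10 bp
  [10,14): 4 bp
  [14,22): 8 bp
  [22,29): 7 bp
  [29,34): 5 bp
  [34,42): 8 bp
  [42,67): 25 bp
  [67,73): 6 bp
  [73,107): 34 bp
  [107,118): 11 bp
  [118,125): 7 bp
  [125,146): 21 bp
  [146,155): 9 bp
  [155,162): 7 bp
  [162,168): 6 bp
  [168,180): 12 bp
  [180,189): 9 bp
  [189,196): 7 bp
  [196,205): 9 bp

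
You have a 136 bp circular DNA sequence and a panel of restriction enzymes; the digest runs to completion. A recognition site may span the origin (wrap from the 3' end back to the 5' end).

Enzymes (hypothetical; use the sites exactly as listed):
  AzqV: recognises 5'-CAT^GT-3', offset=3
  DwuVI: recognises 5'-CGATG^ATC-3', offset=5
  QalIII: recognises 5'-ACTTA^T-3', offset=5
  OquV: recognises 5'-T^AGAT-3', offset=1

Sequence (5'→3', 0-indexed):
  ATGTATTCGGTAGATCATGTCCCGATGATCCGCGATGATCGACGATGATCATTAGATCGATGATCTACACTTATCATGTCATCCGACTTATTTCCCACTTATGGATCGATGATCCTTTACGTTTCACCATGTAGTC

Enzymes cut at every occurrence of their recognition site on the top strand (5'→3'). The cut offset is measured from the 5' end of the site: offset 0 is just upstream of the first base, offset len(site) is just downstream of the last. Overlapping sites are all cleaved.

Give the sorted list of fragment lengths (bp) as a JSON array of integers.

Per-enzyme occurrences:
  AzqV (CATGT, off=3): starts [15, 74, 127, 135] → cuts [2, 18, 77, 130]
  DwuVI (CGATGATC, off=5): starts [22, 32, 42, 57, 106] → cuts [27, 37, 47, 62, 111]
  QalIII (ACTTAT, off=5): starts [68, 85, 96] → cuts [73, 90, 101]
  OquV (TAGAT, off=1): starts [10, 52] → cuts [11, 53]

Pooled cuts: [2, 11, 18, 27, 37, 47, 53, 62, 73, 77, 90, 101, 111, 130]

Fragments:
  2→11: 9 bp
  11→18: 7 bp
  18→27: 9 bp
  27→37: 10 bp
  37→47: 10 bp
  47→53: 6 bp
  53→62: 9 bp
  62→73: 11 bp
  73→77: 4 bp
  77→90: 13 bp
  90→101: 11 bp
  101→111: 10 bp
  111→130: 19 bp
  130→2 (wrap): 136-130+2 = 8 bp

[4,6,7,8,9,9,9,10,10,10,11,11,13,19]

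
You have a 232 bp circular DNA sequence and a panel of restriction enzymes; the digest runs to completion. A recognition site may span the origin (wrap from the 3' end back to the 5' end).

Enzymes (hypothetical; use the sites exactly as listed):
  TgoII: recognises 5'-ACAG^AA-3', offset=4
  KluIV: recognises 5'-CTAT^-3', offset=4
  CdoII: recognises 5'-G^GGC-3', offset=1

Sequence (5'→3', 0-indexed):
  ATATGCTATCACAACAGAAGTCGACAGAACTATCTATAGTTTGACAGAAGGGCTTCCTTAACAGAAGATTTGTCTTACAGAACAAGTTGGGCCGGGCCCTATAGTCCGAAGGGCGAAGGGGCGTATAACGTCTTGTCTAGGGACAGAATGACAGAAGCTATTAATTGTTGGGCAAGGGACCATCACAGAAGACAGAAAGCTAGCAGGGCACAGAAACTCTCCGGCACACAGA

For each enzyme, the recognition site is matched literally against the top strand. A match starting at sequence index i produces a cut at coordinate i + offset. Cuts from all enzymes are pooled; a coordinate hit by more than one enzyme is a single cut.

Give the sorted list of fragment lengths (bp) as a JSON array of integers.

Site scan:
  TgoII ACAGAA/4: at [13, 23, 43, 60, 76, 142, 150, 184, 191, 209, 227] ⇒ [17, 27, 47, 64, 80, 146, 154, 188, 195, 213, 231]
  KluIV CTAT/4: at [5, 29, 33, 98, 157] ⇒ [9, 33, 37, 102, 161]
  CdoII GGGC/1: at [49, 88, 93, 110, 118, 169, 205] ⇒ [50, 89, 94, 111, 119, 170, 206]

All cut coordinates (distinct, sorted): [9, 17, 27, 33, 37, 47, 50, 64, 80, 89, 94, 102, 111, 119, 146, 154, 161, 170, 188, 195, 206, 213, 231]

Fragment lengths:
  9→17: 8 bp
  17→27: 10 bp
  27→33: 6 bp
  33→37: 4 bp
  37→47: 10 bp
  47→50: 3 bp
  50→64: 14 bp
  64→80: 16 bp
  80→89: 9 bp
  89→94: 5 bp
  94→102: 8 bp
  102→111: 9 bp
  111→119: 8 bp
  119→146: 27 bp
  146→154: 8 bp
  154→161: 7 bp
  161→170: 9 bp
  170→188: 18 bp
  188→195: 7 bp
  195→206: 11 bp
  206→213: 7 bp
  213→231: 18 bp
  231→9 (wrap): 232-231+9 = 10 bp

[3,4,5,6,7,7,7,8,8,8,8,9,9,9,10,10,10,11,14,16,18,18,27]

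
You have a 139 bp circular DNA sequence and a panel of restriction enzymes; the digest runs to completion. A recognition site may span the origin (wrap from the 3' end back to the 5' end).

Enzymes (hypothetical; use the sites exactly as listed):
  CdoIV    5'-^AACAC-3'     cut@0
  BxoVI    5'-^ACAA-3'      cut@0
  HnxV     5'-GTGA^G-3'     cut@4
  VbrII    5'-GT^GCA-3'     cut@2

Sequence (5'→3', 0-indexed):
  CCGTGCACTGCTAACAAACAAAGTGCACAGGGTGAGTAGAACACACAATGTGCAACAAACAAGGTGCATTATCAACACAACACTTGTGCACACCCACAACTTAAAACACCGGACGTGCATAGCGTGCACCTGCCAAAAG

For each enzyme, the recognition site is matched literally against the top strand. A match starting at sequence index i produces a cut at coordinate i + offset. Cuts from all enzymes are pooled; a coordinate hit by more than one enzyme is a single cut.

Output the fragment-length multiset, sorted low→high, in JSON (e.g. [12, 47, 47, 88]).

Site scan:
  CdoIV AACAC/0: at [39, 73, 78, 104] ⇒ [39, 73, 78, 104]
  BxoVI ACAA/0: at [13, 17, 44, 54, 58, 76, 95] ⇒ [13, 17, 44, 54, 58, 76, 95]
  HnxV GTGAG/4: at [31] ⇒ [35]
  VbrII GTGCA/2: at [2, 22, 49, 63, 85, 114, 123] ⇒ [4, 24, 51, 65, 87, 116, 125]

All cut coordinates (distinct, sorted): [4, 13, 17, 24, 35, 39, 44, 51, 54, 58, 65, 73, 76, 78, 87, 95, 104, 116, 125]

Fragments:
  4→13: 9 bp
  13→17: 4 bp
  17→24: 7 bp
  24→35: 11 bp
  35→39: 4 bp
  39→44: 5 bp
  44→51: 7 bp
  51→54: 3 bp
  54→58: 4 bp
  58→65: 7 bp
  65→73: 8 bp
  73→76: 3 bp
  76→78: 2 bp
  78→87: 9 bp
  87→95: 8 bp
  95→104: 9 bp
  104→116: 12 bp
  116→125: 9 bp
  125→4 (wrap): 139-125+4 = 18 bp

[2,3,3,4,4,4,5,7,7,7,8,8,9,9,9,9,11,12,18]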